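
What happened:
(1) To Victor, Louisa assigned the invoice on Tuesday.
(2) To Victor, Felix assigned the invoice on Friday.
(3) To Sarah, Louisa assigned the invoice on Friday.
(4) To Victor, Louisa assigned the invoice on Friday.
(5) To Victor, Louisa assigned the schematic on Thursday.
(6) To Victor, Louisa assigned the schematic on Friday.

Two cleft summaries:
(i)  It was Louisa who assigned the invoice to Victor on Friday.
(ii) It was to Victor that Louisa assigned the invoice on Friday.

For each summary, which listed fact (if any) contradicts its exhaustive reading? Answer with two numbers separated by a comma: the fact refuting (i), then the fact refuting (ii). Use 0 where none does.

2, 3

(i): focus "Louisa". Looking for the invoice as thing and Victor as recipient and on Friday as setting with some other agent — fact (2) has Felix there. Refuted.
(ii): focus "Victor". Looking for Louisa as agent and the invoice as thing and on Friday as setting with some other recipient — fact (3) has Sarah there. Refuted.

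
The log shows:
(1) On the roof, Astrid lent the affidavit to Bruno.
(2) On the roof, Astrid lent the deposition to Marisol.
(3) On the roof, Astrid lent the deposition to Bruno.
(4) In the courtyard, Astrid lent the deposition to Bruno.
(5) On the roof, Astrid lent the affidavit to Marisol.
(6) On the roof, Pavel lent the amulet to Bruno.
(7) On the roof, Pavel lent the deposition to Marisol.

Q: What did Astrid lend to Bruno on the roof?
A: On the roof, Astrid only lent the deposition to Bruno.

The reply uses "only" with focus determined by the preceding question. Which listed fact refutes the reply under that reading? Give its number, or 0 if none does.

1

Answering "What did ...?" puts focus on the thing — here, "the deposition".
"Only" then excludes alternative things while the background — Astrid as agent and Bruno as recipient and on the roof as setting — is held fixed.
Fact (1) shares the background with a different thing (the affidavit) — counterexample.
(Fact (2) would refute a reading with focus on the recipient — but that is not what the question asks.)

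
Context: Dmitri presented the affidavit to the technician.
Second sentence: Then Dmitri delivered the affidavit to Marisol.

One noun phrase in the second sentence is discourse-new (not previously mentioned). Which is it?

Marisol

"Dmitri" and "the affidavit" in the second sentence are given — already mentioned in the context.
"Marisol" has no antecedent in the context; it is discourse-new.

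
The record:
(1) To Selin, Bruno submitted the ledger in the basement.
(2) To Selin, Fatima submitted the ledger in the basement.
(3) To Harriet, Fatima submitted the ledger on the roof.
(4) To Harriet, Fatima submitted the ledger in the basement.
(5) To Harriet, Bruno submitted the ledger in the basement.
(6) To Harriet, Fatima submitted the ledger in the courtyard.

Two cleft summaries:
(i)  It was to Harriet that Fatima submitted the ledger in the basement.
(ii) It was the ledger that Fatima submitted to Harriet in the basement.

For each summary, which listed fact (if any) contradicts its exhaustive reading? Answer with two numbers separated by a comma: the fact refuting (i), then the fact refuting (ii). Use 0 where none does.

2, 0

Summary (i) focuses "Harriet" (the recipient); background Fatima as agent and the ledger as thing and in the basement as setting. Fact (2) matches that background with recipient = Selin — refutes (i).
Summary (ii) focuses "the ledger" (the thing); background Fatima as agent and Harriet as recipient and in the basement as setting. No fact matches that background with a different thing, so 0.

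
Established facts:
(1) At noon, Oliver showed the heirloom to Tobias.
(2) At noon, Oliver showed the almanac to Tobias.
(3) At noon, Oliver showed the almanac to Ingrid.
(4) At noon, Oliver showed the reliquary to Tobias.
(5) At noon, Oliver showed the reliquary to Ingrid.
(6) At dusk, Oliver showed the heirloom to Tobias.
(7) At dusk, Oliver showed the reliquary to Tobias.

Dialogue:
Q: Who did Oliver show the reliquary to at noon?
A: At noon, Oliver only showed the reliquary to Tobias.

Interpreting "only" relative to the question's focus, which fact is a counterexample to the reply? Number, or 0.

5

The question "Who did ... to ...?" targets the recipient, so in the reply the focus falls on "Tobias".
So "only" ranges over recipients; the rest (Oliver as agent and the reliquary as thing and at noon as setting) is presupposed.
Fact (5) shares the background with a different recipient (Ingrid) — counterexample.
(Fact (7) would refute a reading with focus on the setting — but that is not what the question asks.)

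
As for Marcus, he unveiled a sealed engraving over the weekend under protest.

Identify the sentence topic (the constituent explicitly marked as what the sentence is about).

The construction explicitly marks "Marcus" as what the sentence is about — the topic.
The remainder of the clause is the comment (what is said about the topic).

Marcus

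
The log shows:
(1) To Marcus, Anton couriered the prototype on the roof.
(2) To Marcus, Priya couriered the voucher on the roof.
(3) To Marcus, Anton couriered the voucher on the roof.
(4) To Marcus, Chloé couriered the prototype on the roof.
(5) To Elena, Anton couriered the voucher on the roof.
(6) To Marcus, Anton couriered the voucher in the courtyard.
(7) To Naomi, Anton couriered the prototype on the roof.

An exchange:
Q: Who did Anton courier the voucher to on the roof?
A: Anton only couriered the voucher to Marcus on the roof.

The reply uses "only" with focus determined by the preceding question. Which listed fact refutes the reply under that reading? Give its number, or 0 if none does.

The question "Who did ... to ...?" targets the recipient, so in the reply the focus falls on "Marcus".
"Only" then excludes alternative recipients while the background — same agent, thing, setting (Anton / the voucher / on the roof) — is held fixed.
Fact (5) keeps same agent, thing, setting (Anton / the voucher / on the roof) but has recipient = Elena; that refutes the reply.
(Fact (6) would refute a reading with focus on the setting — but that is not what the question asks.)

5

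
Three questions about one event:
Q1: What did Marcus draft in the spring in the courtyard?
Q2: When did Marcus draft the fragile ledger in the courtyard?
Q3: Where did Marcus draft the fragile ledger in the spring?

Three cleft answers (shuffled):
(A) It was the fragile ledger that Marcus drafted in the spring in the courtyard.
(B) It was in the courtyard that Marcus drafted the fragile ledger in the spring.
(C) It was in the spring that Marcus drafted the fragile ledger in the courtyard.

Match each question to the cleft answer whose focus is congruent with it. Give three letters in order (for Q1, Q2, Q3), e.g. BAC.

Q1 asks about the direct object; cleft (A) focuses "the fragile ledger", which is the direct object — so Q1 → A.
Q2 asks about the time; cleft (C) focuses "in the spring", which is the time — so Q2 → C.
Q3 asks about the location; cleft (B) focuses "in the courtyard", which is the location — so Q3 → B.
Mapping: Q1→A, Q2→C, Q3→B.

ACB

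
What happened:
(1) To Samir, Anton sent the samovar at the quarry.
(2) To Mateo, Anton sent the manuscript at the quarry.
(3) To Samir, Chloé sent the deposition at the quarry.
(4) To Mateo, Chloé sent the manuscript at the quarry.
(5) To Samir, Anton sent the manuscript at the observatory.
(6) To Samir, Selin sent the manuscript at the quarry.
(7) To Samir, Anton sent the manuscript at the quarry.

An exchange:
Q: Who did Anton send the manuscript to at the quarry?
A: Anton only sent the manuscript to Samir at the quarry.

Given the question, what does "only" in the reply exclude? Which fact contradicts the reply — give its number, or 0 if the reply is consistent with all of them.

Answering "Who did ... to ...?" puts focus on the recipient — here, "Samir".
"Only" then excludes alternative recipients while the background — same agent, thing, setting (Anton / the manuscript / at the quarry) — is held fixed.
Fact (2) keeps same agent, thing, setting (Anton / the manuscript / at the quarry) but has recipient = Mateo; that refutes the reply.
(Fact (5) would refute a reading with focus on the setting — but that is not what the question asks.)

2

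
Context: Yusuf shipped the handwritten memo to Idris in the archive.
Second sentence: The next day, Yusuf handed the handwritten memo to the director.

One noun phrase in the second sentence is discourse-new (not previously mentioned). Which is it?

"Yusuf" and "the handwritten memo" in the second sentence are given — already mentioned in the context.
"the director" has no antecedent in the context; it is discourse-new.

the director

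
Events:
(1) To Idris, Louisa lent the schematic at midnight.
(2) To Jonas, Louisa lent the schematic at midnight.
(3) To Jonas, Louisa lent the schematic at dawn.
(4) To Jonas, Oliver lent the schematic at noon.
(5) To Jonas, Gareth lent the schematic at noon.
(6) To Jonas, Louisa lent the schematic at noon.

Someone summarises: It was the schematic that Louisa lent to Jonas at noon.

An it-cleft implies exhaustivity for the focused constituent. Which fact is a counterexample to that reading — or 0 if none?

0

Focus of the cleft: "the schematic" (the thing). Presupposed background: same agent, recipient, setting (Louisa / Jonas / at noon).
Exhaustivity: the schematic is the only thing satisfying that background.
No listed fact matches the background with a different thing. Exhaustivity holds.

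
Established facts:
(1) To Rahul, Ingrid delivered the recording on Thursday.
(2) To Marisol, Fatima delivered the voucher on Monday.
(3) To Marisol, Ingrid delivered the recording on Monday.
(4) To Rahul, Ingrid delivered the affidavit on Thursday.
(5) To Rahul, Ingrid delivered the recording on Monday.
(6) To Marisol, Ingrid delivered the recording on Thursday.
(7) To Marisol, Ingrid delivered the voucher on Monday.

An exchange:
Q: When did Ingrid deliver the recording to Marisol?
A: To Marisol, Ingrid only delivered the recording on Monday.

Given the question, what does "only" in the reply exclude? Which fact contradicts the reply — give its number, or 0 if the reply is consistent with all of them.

6

The question "When did ...?" targets the setting, so in the reply the focus falls on "on Monday".
"Only" then excludes alternative settings while the background — Ingrid as agent and the recording as thing and Marisol as recipient — is held fixed.
Fact (6) keeps Ingrid as agent and the recording as thing and Marisol as recipient but has setting = on Thursday; that refutes the reply.
(Fact (5) would refute a reading with focus on the recipient — but that is not what the question asks.)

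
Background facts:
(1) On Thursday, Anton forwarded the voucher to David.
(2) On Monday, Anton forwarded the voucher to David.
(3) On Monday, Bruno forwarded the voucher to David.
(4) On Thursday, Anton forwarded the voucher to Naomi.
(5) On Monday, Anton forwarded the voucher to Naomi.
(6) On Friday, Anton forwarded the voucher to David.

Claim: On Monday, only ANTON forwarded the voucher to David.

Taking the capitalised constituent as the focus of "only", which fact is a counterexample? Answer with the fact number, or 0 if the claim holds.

3

Focus (in capitals) is "Anton" — the agent. "Only" excludes alternative agents while holding fixed same thing, recipient, setting (the voucher / David / on Monday).
Fact (3) shares the background but differs in agent (Bruno) — a counterexample.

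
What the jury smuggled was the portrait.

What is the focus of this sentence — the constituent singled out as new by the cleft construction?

In a pseudo-cleft "What ... was X", the post-copular constituent X is the focus.
Here the focus is "the portrait". The backgrounded (presupposed) material includes "the jury".

the portrait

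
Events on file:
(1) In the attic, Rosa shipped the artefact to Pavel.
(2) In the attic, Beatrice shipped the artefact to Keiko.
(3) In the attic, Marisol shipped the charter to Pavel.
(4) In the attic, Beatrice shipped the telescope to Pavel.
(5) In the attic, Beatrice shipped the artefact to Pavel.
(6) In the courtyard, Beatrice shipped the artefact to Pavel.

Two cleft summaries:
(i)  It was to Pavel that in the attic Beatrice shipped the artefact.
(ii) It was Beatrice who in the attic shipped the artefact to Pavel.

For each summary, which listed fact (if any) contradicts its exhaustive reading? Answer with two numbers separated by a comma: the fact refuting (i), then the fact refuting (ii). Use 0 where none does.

(i): focus "Pavel". Looking for Beatrice as agent and the artefact as thing and in the attic as setting with some other recipient — fact (2) has Keiko there. Refuted.
(ii): focus "Beatrice". Looking for the artefact as thing and Pavel as recipient and in the attic as setting with some other agent — fact (1) has Rosa there. Refuted.

2, 1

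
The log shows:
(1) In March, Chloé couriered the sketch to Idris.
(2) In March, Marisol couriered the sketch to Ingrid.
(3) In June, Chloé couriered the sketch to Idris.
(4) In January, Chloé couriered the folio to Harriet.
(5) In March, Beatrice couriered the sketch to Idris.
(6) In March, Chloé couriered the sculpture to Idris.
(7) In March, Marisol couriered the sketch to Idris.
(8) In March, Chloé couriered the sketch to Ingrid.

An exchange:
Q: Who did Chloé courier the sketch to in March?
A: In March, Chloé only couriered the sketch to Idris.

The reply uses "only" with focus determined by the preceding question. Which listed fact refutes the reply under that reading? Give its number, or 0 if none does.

The question "Who did ... to ...?" targets the recipient, so in the reply the focus falls on "Idris".
So "only" ranges over recipients; the rest (Chloé as agent and the sketch as thing and in March as setting) is presupposed.
Fact (8) keeps Chloé as agent and the sketch as thing and in March as setting but has recipient = Ingrid; that refutes the reply.
(Fact (3) would refute a reading with focus on the setting — but that is not what the question asks.)

8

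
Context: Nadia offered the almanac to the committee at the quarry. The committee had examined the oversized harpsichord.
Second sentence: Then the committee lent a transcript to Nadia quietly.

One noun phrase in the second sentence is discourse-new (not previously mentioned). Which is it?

"the committee" and "Nadia" in the second sentence are given — already mentioned in the context.
"a transcript" has no antecedent in the context; it is discourse-new (the indefinite article also signals a new referent).

a transcript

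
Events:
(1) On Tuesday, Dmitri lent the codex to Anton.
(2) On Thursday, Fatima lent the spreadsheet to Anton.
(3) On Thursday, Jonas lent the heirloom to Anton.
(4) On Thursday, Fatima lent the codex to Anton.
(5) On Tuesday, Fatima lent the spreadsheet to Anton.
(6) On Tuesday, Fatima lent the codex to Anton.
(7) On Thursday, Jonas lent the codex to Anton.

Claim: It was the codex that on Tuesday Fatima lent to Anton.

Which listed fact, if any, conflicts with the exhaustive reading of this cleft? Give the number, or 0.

Focus of the cleft: "the codex" (the thing). Presupposed background: agent = Fatima, recipient = Anton, setting = on Tuesday.
Exhaustivity: the codex is the only thing satisfying that background.
But fact (5) also has agent = Fatima, recipient = Anton, setting = on Tuesday, with thing = the spreadsheet — so the exhaustive reading fails.

5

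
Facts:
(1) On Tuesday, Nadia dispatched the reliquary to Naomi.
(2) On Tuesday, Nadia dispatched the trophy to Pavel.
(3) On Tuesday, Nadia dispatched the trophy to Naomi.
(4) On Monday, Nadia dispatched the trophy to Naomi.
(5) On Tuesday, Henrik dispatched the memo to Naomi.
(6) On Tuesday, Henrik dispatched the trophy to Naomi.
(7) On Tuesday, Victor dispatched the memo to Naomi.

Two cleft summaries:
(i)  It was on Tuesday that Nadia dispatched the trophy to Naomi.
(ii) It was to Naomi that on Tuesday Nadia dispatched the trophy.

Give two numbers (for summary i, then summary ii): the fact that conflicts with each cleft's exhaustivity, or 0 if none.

4, 2

(i): focus "on Tuesday". Looking for Nadia as agent and the trophy as thing and Naomi as recipient with some other setting — fact (4) has on Monday there. Refuted.
(ii): focus "Naomi". Looking for Nadia as agent and the trophy as thing and on Tuesday as setting with some other recipient — fact (2) has Pavel there. Refuted.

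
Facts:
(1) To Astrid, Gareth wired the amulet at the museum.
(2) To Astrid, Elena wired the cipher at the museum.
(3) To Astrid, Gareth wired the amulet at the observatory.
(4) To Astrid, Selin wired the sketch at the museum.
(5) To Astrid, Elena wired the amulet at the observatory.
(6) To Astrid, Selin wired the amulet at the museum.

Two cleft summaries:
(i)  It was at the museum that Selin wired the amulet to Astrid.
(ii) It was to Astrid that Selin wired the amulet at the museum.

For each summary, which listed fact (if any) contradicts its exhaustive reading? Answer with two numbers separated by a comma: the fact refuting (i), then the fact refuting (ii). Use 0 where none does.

0, 0

(i): focus "at the museum". No fact shares same agent, thing, recipient (Selin / the amulet / Astrid) with a different setting. 0.
(ii): focus "Astrid". No fact shares same agent, thing, setting (Selin / the amulet / at the museum) with a different recipient. 0.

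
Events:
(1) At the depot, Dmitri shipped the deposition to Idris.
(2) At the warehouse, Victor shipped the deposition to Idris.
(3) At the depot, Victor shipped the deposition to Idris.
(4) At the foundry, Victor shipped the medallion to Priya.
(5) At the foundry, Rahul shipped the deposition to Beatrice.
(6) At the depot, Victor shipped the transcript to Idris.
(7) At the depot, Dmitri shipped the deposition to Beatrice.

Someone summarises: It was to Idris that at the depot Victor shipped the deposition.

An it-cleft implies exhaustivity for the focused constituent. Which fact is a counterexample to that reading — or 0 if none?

The cleft puts "Idris" in focus and presupposes the open proposition with Victor as agent and the deposition as thing and at the depot as setting.
The exhaustive reading says no other recipient fits that background.
Every other fact differs from the presupposition on some backgrounded slot, so none challenges the exhaustivity.

0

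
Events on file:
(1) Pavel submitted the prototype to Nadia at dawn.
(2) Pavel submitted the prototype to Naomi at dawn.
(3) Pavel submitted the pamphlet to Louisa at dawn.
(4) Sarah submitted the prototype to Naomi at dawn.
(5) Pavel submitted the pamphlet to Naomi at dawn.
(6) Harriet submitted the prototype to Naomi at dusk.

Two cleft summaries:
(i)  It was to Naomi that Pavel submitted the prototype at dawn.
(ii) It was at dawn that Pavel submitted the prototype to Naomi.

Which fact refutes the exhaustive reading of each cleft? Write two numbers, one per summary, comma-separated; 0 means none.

Summary (i) focuses "Naomi" (the recipient); background agent = Pavel, thing = the prototype, setting = at dawn. Fact (1) matches that background with recipient = Nadia — refutes (i).
Summary (ii) focuses "at dawn" (the setting); background agent = Pavel, thing = the prototype, recipient = Naomi. No fact matches that background with a different setting, so 0.

1, 0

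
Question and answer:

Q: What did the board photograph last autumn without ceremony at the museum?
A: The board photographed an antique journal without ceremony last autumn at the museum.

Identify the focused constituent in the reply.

an antique journal

The wh-word "what" asks about the direct object.
In the answer, "the board", "last autumn", "at the museum" and "without ceremony" are given — repeated from the question.
The constituent filling the direct object gap is "an antique journal"; that is the focus and would carry nuclear stress.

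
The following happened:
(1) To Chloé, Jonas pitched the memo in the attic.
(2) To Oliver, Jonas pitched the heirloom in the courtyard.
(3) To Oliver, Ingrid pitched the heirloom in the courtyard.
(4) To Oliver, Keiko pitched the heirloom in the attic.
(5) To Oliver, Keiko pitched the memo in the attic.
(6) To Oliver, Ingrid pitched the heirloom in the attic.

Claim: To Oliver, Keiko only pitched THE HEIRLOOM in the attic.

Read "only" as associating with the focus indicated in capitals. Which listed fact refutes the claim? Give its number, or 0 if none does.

5

The capitals mark "the heirloom" as focus. So "only" rules out other things, with the rest (agent = Keiko, recipient = Oliver, setting = in the attic) as background.
Fact (5) shares the background but differs in thing (the memo) — a counterexample.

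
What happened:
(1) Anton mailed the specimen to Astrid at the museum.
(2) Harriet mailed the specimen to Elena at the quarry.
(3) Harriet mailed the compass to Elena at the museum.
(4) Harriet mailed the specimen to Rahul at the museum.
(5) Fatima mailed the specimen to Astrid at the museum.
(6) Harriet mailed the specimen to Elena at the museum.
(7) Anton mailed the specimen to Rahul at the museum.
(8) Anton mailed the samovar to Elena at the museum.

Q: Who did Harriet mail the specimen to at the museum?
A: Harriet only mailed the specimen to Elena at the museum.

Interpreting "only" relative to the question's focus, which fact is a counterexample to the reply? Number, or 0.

4

The question "Who did ... to ...?" targets the recipient, so in the reply the focus falls on "Elena".
"Only" then excludes alternative recipients while the background — agent = Harriet, thing = the specimen, setting = at the museum — is held fixed.
Fact (4) shares the background with a different recipient (Rahul) — counterexample.
(Fact (3) would refute a reading with focus on the thing — but that is not what the question asks.)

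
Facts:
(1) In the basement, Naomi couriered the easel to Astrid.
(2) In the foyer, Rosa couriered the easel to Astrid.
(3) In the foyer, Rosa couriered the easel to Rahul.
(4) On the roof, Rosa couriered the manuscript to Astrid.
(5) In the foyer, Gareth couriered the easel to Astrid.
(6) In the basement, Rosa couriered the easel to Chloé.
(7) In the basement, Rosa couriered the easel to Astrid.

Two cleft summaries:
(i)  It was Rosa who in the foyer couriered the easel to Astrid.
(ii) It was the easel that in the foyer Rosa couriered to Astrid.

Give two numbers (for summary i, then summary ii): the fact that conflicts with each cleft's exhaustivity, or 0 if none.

(i): focus "Rosa". Looking for same thing, recipient, setting (the easel / Astrid / in the foyer) with some other agent — fact (5) has Gareth there. Refuted.
(ii): focus "the easel". No fact shares same agent, recipient, setting (Rosa / Astrid / in the foyer) with a different thing. 0.

5, 0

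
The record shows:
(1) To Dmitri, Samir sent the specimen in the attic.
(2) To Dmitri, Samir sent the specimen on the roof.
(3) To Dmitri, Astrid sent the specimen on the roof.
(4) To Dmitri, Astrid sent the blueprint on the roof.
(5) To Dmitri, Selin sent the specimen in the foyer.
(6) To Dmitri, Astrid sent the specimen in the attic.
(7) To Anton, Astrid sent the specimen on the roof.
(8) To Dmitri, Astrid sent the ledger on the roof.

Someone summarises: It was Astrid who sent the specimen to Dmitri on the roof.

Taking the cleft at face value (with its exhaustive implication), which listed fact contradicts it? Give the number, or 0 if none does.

2

The cleft puts "Astrid" in focus and presupposes the open proposition with same thing, recipient, setting (the specimen / Dmitri / on the roof).
Exhaustivity: Astrid is the only agent satisfying that background.
But fact (2) also has same thing, recipient, setting (the specimen / Dmitri / on the roof), with agent = Samir — so the exhaustive reading fails.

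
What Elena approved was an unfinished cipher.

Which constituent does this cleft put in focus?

an unfinished cipher

In a pseudo-cleft "What ... was X", the post-copular constituent X is the focus.
Here the focus is "an unfinished cipher". The backgrounded (presupposed) material includes "Elena".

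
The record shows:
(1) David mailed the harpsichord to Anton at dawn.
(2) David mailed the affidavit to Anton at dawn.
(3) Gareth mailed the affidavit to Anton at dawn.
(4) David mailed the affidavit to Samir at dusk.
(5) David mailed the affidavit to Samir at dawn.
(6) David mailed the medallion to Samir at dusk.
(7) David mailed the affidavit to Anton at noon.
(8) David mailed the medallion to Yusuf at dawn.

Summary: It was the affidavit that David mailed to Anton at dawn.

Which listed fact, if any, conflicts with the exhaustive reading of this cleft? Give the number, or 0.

The cleft puts "the affidavit" in focus and presupposes the open proposition with same agent, recipient, setting (David / Anton / at dawn).
Exhaustivity: the affidavit is the only thing satisfying that background.
Fact (1) shares the background but with thing = the harpsichord; exhaustivity is violated.

1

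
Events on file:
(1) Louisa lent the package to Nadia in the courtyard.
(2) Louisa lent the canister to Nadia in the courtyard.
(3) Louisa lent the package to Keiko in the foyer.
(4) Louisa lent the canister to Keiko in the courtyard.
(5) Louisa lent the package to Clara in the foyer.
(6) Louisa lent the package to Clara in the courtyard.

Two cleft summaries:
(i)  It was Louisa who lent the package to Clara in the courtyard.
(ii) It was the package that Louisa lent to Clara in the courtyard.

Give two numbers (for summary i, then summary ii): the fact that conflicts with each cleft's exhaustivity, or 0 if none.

0, 0

(i): focus "Louisa". No fact shares same thing, recipient, setting (the package / Clara / in the courtyard) with a different agent. 0.
(ii): focus "the package". No fact shares same agent, recipient, setting (Louisa / Clara / in the courtyard) with a different thing. 0.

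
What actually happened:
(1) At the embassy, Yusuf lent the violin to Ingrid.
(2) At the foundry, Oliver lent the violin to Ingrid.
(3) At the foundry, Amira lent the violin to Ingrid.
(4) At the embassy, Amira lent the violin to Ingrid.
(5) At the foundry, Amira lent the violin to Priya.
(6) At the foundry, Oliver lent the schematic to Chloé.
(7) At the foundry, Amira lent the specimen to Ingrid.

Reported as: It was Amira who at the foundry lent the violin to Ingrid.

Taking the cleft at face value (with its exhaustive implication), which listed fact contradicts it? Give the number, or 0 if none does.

Focus of the cleft: "Amira" (the agent). Presupposed background: thing = the violin, recipient = Ingrid, setting = at the foundry.
Exhaustivity: Amira is the only agent satisfying that background.
Fact (2) shares the background but with agent = Oliver; exhaustivity is violated.

2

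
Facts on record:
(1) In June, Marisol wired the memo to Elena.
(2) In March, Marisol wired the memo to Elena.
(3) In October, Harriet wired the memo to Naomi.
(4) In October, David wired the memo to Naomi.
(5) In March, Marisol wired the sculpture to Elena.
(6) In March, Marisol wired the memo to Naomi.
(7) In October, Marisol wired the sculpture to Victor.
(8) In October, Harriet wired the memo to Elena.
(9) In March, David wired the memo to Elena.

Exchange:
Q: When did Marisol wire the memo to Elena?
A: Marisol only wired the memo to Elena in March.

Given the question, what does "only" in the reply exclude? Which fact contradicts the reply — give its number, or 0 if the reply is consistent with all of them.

Answering "When did ...?" puts focus on the setting — here, "in March".
So "only" ranges over settings; the rest (agent = Marisol, thing = the memo, recipient = Elena) is presupposed.
Fact (1) shares the background with a different setting (in June) — counterexample.
(Fact (5) would refute a reading with focus on the thing — but that is not what the question asks.)

1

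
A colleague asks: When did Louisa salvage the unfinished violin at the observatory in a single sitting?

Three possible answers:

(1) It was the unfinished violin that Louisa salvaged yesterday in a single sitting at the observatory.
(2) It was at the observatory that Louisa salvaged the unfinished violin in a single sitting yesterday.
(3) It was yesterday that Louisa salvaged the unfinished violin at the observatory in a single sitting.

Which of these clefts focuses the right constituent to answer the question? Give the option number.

The question word "when" targets the time.
Option (1) clefts "the unfinished violin" — the direct object, not what was asked.
Option (2) clefts "at the observatory" — the location, not what was asked.
Option (3) clefts "yesterday" — that matches what the question asks about.
So the congruent reply is (3).

3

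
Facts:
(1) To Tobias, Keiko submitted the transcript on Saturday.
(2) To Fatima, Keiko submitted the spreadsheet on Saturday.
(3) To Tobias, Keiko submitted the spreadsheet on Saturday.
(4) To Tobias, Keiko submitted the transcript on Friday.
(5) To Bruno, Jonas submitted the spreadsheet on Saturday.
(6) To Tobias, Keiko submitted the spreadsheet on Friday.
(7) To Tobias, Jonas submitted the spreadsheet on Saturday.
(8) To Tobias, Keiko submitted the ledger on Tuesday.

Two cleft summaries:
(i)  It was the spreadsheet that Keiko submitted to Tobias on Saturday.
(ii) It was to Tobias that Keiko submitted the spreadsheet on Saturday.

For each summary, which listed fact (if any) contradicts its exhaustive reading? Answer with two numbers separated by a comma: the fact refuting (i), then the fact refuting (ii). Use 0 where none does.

(i): focus "the spreadsheet". Looking for Keiko as agent and Tobias as recipient and on Saturday as setting with some other thing — fact (1) has the transcript there. Refuted.
(ii): focus "Tobias". Looking for Keiko as agent and the spreadsheet as thing and on Saturday as setting with some other recipient — fact (2) has Fatima there. Refuted.

1, 2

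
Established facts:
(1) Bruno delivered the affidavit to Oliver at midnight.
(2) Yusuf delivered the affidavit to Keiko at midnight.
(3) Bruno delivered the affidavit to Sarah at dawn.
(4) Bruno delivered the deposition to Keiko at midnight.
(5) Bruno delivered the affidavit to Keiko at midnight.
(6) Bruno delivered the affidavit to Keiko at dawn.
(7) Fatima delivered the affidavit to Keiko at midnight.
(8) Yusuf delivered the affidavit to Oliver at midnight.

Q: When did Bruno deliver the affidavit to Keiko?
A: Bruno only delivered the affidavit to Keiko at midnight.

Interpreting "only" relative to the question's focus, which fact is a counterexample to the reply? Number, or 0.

6

The question "When did ...?" targets the setting, so in the reply the focus falls on "at midnight".
"Only" then excludes alternative settings while the background — same agent, thing, recipient (Bruno / the affidavit / Keiko) — is held fixed.
Fact (6) shares the background with a different setting (at dawn) — counterexample.
(Fact (1) would refute a reading with focus on the recipient — but that is not what the question asks.)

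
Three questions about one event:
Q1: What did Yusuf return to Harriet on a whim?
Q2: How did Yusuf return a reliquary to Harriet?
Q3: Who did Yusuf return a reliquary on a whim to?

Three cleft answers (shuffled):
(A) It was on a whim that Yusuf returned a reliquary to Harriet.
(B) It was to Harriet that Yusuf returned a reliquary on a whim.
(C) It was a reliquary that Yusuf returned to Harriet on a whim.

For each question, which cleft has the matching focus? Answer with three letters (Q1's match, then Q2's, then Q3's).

CAB

Q1 asks about the direct object; cleft (C) focuses "a reliquary", which is the direct object — so Q1 → C.
Q2 asks about the manner; cleft (A) focuses "on a whim", which is the manner — so Q2 → A.
Q3 asks about the recipient; cleft (B) focuses "to Harriet", which is the recipient — so Q3 → B.
Mapping: Q1→C, Q2→A, Q3→B.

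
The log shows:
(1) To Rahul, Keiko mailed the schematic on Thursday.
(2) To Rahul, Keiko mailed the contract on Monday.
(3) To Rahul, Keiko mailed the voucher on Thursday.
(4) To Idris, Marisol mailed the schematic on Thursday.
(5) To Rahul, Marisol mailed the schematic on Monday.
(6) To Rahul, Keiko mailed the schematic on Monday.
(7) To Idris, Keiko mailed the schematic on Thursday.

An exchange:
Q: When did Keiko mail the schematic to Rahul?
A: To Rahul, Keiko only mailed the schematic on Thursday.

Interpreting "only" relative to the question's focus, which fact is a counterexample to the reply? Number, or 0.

The question "When did ...?" targets the setting, so in the reply the focus falls on "on Thursday".
So "only" ranges over settings; the rest (Keiko as agent and the schematic as thing and Rahul as recipient) is presupposed.
Fact (6) keeps Keiko as agent and the schematic as thing and Rahul as recipient but has setting = on Monday; that refutes the reply.
(Fact (3) would refute a reading with focus on the thing — but that is not what the question asks.)

6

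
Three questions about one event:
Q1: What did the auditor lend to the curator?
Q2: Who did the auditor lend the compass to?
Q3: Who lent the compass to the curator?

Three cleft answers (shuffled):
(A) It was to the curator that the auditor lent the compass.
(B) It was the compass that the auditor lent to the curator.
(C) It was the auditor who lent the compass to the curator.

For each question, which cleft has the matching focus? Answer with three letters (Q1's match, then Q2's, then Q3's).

BAC

Q1 asks about the direct object; cleft (B) focuses "the compass", which is the direct object — so Q1 → B.
Q2 asks about the recipient; cleft (A) focuses "to the curator", which is the recipient — so Q2 → A.
Q3 asks about the subject (agent); cleft (C) focuses "the auditor", which is the subject (agent) — so Q3 → C.
Mapping: Q1→B, Q2→A, Q3→C.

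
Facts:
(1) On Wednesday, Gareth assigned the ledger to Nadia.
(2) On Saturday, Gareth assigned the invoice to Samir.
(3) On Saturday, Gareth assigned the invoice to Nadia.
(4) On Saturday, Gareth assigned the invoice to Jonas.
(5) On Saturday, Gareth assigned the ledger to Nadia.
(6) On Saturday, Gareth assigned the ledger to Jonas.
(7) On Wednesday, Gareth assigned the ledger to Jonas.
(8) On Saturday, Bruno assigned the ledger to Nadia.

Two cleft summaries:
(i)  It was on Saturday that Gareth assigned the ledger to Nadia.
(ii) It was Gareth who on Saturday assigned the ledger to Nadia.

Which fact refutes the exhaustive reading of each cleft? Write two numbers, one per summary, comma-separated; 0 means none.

1, 8

(i): focus "on Saturday". Looking for Gareth as agent and the ledger as thing and Nadia as recipient with some other setting — fact (1) has on Wednesday there. Refuted.
(ii): focus "Gareth". Looking for the ledger as thing and Nadia as recipient and on Saturday as setting with some other agent — fact (8) has Bruno there. Refuted.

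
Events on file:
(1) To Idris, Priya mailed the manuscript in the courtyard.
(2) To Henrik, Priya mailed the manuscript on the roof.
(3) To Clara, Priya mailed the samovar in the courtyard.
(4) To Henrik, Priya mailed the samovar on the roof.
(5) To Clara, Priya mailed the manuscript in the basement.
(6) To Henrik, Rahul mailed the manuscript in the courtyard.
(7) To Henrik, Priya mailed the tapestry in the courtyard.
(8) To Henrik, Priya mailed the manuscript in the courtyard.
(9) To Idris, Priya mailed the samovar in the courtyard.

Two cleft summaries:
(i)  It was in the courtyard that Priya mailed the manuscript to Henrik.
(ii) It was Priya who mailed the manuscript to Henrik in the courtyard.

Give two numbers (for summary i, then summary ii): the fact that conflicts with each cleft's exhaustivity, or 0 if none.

Summary (i) focuses "in the courtyard" (the setting); background agent = Priya, thing = the manuscript, recipient = Henrik. Fact (2) matches that background with setting = on the roof — refutes (i).
Summary (ii) focuses "Priya" (the agent); background thing = the manuscript, recipient = Henrik, setting = in the courtyard. Fact (6) matches that background with agent = Rahul — refutes (ii).

2, 6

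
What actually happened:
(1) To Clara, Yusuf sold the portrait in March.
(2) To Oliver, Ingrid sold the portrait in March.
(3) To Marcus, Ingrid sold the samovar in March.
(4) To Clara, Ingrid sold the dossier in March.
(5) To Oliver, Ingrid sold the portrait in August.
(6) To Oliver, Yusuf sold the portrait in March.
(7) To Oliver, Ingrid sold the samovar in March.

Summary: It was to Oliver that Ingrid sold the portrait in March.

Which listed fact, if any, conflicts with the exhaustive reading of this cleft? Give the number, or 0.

0

The cleft puts "Oliver" in focus and presupposes the open proposition with Ingrid as agent and the portrait as thing and in March as setting.
Exhaustivity: Oliver is the only recipient satisfying that background.
Every other fact differs from the presupposition on some backgrounded slot, so none challenges the exhaustivity.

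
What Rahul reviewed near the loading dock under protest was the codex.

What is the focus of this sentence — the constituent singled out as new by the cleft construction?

In a pseudo-cleft "What ... was X", the post-copular constituent X is the focus.
Here the focus is "the codex". The backgrounded (presupposed) material includes "Rahul", "near the loading dock" and "under protest".

the codex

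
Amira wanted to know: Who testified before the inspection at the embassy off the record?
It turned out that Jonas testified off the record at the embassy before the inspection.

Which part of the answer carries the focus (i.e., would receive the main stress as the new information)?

Jonas

The wh-word "who" asks about the subject (agent).
In the answer, "at the embassy", "off the record" and "before the inspection" are given — repeated from the question.
The constituent filling the subject (agent) gap is "Jonas"; that is the focus and would carry nuclear stress.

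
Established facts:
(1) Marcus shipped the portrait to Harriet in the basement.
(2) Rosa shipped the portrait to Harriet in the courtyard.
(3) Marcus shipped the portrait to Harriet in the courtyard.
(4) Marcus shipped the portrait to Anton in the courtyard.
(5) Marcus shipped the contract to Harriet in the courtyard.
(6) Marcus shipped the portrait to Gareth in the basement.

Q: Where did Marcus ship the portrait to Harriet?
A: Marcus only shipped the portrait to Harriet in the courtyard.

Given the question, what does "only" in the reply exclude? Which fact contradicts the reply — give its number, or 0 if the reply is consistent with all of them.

The question "Where did ...?" targets the setting, so in the reply the focus falls on "in the courtyard".
So "only" ranges over settings; the rest (Marcus as agent and the portrait as thing and Harriet as recipient) is presupposed.
Fact (1) shares the background with a different setting (in the basement) — counterexample.
(Fact (5) would refute a reading with focus on the thing — but that is not what the question asks.)

1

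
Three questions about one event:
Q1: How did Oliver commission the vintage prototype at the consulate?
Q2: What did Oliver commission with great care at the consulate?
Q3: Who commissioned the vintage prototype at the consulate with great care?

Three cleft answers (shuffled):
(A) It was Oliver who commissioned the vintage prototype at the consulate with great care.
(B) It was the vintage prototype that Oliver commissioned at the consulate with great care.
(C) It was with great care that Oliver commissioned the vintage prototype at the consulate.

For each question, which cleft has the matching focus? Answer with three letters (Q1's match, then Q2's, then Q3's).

CBA

Q1 asks about the manner; cleft (C) focuses "with great care", which is the manner — so Q1 → C.
Q2 asks about the direct object; cleft (B) focuses "the vintage prototype", which is the direct object — so Q2 → B.
Q3 asks about the subject (agent); cleft (A) focuses "Oliver", which is the subject (agent) — so Q3 → A.
Mapping: Q1→C, Q2→B, Q3→A.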